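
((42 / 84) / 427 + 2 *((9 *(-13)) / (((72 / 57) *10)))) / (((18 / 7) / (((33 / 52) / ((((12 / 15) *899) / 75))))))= -87006425 / 182504192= -0.48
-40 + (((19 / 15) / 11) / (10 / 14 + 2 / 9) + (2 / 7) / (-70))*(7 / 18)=-8167949 / 204435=-39.95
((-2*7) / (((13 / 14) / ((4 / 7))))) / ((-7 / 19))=304 / 13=23.38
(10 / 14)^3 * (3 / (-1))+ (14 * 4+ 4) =58.91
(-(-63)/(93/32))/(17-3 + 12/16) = 2688/1829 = 1.47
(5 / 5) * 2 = 2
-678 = -678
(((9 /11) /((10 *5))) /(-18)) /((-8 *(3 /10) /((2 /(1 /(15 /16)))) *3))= 1 /4224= 0.00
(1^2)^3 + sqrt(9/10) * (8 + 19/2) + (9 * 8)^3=21 * sqrt(10)/4 + 373249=373265.60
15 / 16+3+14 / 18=679 / 144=4.72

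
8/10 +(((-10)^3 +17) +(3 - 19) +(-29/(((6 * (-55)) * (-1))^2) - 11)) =-1009.20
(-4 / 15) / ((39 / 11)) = -44 / 585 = -0.08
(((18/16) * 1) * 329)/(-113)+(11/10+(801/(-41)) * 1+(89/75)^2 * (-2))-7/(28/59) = -8188953763/208485000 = -39.28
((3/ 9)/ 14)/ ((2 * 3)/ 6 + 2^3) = 1/ 378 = 0.00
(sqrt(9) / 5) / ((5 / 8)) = 24 / 25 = 0.96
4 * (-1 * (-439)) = 1756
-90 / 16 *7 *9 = -2835 / 8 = -354.38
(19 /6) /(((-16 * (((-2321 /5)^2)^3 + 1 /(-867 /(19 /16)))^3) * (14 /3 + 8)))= -0.00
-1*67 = -67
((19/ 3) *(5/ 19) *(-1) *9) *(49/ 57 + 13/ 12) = -29.14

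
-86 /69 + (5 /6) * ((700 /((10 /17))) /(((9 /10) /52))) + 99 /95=3380182949 /58995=57296.09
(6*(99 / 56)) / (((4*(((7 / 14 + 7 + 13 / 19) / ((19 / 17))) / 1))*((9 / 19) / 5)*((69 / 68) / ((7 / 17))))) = 377245 / 243202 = 1.55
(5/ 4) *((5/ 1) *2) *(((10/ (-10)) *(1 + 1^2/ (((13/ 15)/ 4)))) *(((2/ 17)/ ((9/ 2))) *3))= -3650/ 663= -5.51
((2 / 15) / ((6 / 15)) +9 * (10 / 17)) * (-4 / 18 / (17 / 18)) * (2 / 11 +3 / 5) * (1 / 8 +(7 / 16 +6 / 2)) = -234479 / 63580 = -3.69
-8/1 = -8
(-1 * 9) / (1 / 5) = -45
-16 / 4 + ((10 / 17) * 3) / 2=-53 / 17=-3.12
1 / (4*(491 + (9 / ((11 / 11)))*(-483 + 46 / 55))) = -55 / 846664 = -0.00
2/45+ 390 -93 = 13367/45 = 297.04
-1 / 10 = -0.10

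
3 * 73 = 219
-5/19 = -0.26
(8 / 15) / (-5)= -0.11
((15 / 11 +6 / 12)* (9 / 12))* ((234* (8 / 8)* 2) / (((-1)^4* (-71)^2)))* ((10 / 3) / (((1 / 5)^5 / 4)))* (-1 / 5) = -59962500 / 55451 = -1081.36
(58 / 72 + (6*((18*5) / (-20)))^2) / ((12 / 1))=60.82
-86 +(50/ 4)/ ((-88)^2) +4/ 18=-11956511/ 139392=-85.78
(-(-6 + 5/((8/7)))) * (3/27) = 13/72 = 0.18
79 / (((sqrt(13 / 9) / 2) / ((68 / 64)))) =4029 * sqrt(13) / 104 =139.68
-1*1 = -1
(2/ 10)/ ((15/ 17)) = 0.23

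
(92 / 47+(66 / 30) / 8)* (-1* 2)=-4197 / 940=-4.46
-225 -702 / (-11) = -1773 / 11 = -161.18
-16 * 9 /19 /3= -48 /19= -2.53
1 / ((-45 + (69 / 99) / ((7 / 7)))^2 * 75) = 363 / 53436100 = 0.00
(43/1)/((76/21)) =903/76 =11.88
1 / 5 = 0.20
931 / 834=1.12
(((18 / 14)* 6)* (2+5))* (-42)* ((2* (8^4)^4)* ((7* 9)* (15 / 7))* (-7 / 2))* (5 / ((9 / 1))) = 335152254769378099200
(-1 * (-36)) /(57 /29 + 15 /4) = 1392 /221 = 6.30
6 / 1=6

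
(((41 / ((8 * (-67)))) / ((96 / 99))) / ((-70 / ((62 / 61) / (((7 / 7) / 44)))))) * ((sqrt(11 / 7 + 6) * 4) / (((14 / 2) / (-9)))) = -4152357 * sqrt(371) / 112147280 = -0.71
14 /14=1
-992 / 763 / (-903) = 992 / 688989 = 0.00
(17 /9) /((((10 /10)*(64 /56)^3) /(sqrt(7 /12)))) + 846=5831*sqrt(21) /27648 + 846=846.97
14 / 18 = 7 / 9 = 0.78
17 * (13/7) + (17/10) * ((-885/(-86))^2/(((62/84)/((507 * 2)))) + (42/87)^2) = 834666308804371/3374369530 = 247354.74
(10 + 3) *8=104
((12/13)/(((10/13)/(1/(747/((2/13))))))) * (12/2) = 8/5395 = 0.00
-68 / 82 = -34 / 41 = -0.83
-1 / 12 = -0.08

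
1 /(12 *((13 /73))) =73 /156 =0.47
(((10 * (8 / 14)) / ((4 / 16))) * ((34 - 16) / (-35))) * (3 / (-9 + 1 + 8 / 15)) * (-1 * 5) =-8100 / 343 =-23.62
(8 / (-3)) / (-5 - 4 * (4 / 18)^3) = 1944 / 3677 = 0.53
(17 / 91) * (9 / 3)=51 / 91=0.56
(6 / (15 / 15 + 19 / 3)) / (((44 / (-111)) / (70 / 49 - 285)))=1983015 / 3388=585.31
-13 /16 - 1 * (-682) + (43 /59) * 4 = 645793 /944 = 684.10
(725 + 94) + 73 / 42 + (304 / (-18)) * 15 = 23831 / 42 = 567.40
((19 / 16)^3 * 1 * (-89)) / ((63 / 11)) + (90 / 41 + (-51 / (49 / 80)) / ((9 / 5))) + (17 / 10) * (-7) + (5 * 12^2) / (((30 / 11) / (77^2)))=1565174.01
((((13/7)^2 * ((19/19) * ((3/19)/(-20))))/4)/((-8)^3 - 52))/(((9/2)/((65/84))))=2197/1058569344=0.00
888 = 888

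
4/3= 1.33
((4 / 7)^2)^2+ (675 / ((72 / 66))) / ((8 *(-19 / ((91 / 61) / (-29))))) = 816106537 / 2582400352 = 0.32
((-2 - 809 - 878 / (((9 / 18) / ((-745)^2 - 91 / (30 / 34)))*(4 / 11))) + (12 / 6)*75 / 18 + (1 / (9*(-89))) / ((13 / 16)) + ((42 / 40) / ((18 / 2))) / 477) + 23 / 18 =-88734429646558603 / 33113340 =-2679718495.52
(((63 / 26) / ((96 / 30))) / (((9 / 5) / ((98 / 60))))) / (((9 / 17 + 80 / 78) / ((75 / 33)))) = 728875 / 725824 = 1.00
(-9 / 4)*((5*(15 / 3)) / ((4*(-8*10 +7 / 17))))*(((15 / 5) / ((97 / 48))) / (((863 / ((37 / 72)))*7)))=47175 / 2114205016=0.00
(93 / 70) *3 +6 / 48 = 1151 / 280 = 4.11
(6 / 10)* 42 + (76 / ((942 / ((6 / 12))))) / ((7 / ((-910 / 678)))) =20112119 / 798345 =25.19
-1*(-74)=74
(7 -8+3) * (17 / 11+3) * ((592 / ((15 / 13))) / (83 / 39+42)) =2000960 / 18931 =105.70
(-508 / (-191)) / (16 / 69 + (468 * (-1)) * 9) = -8763 / 13876723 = -0.00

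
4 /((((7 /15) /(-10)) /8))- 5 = -4835 /7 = -690.71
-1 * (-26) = 26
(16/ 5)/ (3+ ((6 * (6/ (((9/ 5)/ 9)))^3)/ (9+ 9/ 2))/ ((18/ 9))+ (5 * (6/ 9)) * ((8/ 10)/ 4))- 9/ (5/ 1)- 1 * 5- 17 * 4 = -6736066/ 90055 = -74.80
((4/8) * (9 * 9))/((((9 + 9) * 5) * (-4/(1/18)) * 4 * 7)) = -1/4480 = -0.00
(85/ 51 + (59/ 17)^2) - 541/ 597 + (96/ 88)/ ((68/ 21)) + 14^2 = 396923528/ 1897863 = 209.14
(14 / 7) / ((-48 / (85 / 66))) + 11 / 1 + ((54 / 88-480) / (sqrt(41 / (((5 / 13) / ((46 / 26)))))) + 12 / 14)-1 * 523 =-5668147 / 11088-21093 * sqrt(4715) / 41492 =-546.10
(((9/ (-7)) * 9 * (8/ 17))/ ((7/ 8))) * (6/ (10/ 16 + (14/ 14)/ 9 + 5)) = -2239488/ 344029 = -6.51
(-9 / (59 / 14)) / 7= -18 / 59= -0.31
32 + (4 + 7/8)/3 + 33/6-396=-2855/8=-356.88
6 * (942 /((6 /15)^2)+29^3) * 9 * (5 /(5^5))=1634931 /625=2615.89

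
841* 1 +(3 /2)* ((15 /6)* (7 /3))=3399 /4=849.75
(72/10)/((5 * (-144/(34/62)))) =-0.01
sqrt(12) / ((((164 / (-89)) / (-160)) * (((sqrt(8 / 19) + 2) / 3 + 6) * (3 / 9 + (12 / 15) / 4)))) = -20025 * sqrt(114) / 77818 + 1902375 * sqrt(3) / 38909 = 81.94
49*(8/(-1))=-392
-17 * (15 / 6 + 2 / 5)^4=-12023777 / 10000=-1202.38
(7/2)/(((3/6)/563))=3941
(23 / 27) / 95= 23 / 2565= 0.01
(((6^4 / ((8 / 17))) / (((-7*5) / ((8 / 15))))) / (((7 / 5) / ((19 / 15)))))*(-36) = 1674432 / 1225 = 1366.88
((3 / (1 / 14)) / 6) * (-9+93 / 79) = -4326 / 79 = -54.76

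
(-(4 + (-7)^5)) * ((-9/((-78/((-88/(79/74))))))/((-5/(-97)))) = -15920775288/5135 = -3100443.09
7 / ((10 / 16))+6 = 17.20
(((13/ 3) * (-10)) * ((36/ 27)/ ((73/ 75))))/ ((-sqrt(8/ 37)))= 3250 * sqrt(74)/ 219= 127.66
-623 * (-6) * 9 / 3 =11214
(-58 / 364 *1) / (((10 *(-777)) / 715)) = 319 / 21756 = 0.01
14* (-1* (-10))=140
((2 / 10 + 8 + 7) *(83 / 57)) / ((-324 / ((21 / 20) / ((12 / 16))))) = -581 / 6075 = -0.10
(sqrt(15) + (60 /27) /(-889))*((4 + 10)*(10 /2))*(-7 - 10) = -4605.88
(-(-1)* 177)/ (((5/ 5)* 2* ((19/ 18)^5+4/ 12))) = 53.84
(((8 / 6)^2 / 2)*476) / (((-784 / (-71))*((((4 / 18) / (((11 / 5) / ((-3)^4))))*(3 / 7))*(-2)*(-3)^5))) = 13277 / 590490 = 0.02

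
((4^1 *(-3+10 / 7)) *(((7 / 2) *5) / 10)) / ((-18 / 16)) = 88 / 9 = 9.78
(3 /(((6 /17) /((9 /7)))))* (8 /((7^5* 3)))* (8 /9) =544 /352947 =0.00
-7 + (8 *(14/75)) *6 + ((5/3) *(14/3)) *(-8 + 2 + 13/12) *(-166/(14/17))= 10408771/1350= 7710.20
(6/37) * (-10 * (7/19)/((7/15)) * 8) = -7200/703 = -10.24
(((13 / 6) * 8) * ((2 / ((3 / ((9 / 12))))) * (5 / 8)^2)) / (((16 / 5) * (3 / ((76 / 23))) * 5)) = 6175 / 26496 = 0.23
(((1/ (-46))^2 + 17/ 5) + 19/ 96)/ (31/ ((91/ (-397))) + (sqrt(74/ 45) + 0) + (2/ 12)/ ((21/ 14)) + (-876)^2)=4898164316248749/ 1044376130646803775446- 68097370887 * sqrt(370)/ 167100180903488604071360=0.00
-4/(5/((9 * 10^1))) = -72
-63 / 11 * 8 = -504 / 11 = -45.82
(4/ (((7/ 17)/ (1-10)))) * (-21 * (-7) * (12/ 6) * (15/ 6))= -64260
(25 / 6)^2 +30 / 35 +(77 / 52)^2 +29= 8417251 / 170352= 49.41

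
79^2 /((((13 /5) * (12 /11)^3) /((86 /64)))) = 1785955765 /718848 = 2484.47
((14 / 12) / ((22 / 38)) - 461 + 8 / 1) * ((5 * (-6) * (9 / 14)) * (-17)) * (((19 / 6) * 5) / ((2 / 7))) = -721057125 / 88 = -8193830.97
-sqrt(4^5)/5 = -32/5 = -6.40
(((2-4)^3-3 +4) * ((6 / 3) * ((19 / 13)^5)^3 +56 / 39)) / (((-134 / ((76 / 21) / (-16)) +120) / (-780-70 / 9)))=21525000622387477847688665 / 4676752672911444285576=4602.55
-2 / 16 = -1 / 8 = -0.12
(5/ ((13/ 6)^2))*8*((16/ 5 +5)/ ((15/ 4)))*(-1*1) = -15744/ 845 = -18.63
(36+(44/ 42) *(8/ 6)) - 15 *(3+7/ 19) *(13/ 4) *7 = -1331156/ 1197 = -1112.08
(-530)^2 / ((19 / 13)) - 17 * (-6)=3653638 / 19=192296.74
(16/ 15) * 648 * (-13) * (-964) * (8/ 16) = 21655296/ 5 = 4331059.20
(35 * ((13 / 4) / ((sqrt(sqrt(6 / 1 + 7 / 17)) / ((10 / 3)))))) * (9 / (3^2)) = 2275 * 109^(3 / 4) * 17^(1 / 4) / 654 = 238.28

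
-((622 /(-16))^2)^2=-9354951841 /4096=-2283923.79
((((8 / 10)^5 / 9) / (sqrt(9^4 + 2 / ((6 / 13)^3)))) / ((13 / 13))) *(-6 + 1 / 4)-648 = -648-11776 *sqrt(2132355) / 6663609375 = -648.00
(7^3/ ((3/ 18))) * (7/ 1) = 14406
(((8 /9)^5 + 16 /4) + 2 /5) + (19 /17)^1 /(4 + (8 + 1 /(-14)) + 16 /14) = 1543224356 /306169065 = 5.04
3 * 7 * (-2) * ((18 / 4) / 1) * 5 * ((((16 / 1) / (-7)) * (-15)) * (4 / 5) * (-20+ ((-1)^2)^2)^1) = 492480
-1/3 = -0.33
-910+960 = 50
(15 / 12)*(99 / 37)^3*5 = 24257475 / 202612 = 119.72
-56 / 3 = -18.67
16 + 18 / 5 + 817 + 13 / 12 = 50261 / 60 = 837.68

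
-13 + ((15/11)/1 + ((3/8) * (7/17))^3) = -321876497/27670016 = -11.63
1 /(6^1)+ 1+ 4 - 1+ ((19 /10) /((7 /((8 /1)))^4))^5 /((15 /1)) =209590590562224012292289 /7480524965401125093750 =28.02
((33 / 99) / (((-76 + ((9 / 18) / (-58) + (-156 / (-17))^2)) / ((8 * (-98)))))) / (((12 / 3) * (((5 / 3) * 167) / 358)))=-2352312032 / 229510605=-10.25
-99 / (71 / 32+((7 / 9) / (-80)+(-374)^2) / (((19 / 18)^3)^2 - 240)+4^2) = 128555664003360 / 737541149000651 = 0.17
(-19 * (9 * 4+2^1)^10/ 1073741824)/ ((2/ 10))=-582451294491095/ 1048576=-555468840.11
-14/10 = -7/5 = -1.40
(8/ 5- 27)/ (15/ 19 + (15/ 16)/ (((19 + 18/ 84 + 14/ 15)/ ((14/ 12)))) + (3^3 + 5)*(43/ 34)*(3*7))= -2776957616/ 93009069285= -0.03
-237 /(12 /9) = -711 /4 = -177.75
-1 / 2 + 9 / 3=5 / 2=2.50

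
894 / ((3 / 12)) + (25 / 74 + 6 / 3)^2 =3581.47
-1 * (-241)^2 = -58081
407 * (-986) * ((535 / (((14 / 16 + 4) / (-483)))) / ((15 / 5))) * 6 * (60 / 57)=11061167286400 / 247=44782053791.09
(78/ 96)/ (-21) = -0.04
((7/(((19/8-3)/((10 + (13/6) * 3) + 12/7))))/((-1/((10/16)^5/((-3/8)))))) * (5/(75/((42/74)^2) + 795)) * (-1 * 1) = 7809375/30943232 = 0.25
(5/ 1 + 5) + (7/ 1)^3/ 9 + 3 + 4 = 55.11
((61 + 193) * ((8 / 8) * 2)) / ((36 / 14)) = 1778 / 9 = 197.56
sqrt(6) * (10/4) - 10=-10 +5 * sqrt(6)/2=-3.88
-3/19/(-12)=1/76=0.01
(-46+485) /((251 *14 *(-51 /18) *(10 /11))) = -14487 /298690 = -0.05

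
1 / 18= 0.06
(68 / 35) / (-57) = -68 / 1995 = -0.03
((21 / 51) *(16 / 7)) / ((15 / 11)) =176 / 255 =0.69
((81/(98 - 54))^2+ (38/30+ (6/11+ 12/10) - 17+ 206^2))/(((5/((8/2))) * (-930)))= -1232033647/33759000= -36.49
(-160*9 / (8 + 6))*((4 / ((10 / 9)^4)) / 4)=-59049 / 875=-67.48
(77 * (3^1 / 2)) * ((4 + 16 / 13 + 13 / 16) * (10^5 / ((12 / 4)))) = 302465625 / 13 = 23266586.54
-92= -92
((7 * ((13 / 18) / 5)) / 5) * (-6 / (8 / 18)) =-273 / 100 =-2.73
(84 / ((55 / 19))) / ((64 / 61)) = 24339 / 880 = 27.66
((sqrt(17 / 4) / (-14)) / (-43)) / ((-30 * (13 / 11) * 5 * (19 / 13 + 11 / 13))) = -11 * sqrt(17) / 5418000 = -0.00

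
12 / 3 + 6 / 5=26 / 5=5.20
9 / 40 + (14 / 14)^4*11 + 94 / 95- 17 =-4.79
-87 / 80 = -1.09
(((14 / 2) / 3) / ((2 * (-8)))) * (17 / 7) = -17 / 48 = -0.35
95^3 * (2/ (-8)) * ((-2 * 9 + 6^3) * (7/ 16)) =-594160875/ 32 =-18567527.34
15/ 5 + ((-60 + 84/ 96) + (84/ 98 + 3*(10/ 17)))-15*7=-150895/ 952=-158.50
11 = 11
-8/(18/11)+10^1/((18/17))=41/9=4.56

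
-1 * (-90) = 90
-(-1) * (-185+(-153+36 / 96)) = -2701 / 8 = -337.62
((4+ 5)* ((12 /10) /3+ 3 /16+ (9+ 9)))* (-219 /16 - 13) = -4464.49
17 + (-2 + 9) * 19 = 150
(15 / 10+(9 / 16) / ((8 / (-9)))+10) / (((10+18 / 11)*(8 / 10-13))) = -76505 / 999424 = -0.08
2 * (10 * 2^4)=320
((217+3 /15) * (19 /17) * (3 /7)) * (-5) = -61902 /119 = -520.18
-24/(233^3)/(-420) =2/442726795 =0.00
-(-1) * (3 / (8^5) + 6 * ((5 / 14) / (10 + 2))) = 40981 / 229376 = 0.18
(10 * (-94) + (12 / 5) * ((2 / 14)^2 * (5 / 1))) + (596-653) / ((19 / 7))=-47077 / 49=-960.76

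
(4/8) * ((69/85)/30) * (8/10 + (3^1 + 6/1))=1127/8500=0.13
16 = 16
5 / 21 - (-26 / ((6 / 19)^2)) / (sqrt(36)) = 33031 / 756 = 43.69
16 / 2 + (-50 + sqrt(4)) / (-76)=164 / 19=8.63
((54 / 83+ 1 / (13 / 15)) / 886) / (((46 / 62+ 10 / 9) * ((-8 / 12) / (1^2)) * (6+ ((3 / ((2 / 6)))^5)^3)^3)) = -0.00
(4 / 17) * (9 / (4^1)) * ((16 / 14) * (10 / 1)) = 720 / 119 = 6.05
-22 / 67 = -0.33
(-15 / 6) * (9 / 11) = -2.05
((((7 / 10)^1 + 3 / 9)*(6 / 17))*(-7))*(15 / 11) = -651 / 187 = -3.48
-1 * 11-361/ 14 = -515/ 14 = -36.79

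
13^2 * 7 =1183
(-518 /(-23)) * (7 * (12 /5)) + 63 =50757 /115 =441.37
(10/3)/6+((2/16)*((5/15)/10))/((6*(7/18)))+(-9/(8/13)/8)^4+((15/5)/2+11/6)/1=15.06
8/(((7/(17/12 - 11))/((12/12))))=-230/21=-10.95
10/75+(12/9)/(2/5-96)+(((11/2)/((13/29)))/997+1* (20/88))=183473233/511117035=0.36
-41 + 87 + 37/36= 1693/36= 47.03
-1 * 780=-780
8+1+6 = 15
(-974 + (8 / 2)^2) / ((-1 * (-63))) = -958 / 63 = -15.21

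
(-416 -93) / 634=-509 / 634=-0.80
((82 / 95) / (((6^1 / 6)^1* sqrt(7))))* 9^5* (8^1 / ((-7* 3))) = -7338.79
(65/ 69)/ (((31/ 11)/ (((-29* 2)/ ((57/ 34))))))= -1409980/ 121923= -11.56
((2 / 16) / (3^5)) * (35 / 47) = 35 / 91368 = 0.00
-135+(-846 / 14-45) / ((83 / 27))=-98361 / 581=-169.30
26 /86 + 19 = 19.30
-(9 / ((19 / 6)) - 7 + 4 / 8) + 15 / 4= 563 / 76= 7.41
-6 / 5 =-1.20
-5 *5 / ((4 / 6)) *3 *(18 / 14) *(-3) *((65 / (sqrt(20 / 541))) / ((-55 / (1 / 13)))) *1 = -1215 *sqrt(2705) / 308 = -205.17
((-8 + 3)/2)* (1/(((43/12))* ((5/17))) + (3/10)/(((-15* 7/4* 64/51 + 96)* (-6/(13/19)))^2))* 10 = -10155671280335/428130797568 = -23.72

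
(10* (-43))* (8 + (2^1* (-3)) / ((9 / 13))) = 860 / 3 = 286.67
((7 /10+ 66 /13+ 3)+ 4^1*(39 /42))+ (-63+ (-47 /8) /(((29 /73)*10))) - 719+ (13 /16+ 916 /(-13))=-88737611 /105560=-840.64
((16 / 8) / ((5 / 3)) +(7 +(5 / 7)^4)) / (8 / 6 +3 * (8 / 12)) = 152349 / 60025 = 2.54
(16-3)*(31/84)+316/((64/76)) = 7981/21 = 380.05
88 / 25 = 3.52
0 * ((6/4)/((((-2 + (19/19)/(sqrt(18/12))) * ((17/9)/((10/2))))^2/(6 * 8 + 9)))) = 0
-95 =-95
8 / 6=4 / 3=1.33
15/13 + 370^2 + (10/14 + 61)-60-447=12417484/91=136455.87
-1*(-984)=984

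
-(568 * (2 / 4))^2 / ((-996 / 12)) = 80656 / 83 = 971.76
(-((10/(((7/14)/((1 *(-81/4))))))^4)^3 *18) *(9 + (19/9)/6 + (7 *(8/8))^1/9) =-3550801136315857983012570556640625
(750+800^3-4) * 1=512000746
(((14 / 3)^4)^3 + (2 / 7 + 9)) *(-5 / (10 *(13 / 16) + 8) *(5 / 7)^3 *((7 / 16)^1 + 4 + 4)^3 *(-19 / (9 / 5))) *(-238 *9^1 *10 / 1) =-250361224683882912109375 / 152917632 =-1637229280949648.19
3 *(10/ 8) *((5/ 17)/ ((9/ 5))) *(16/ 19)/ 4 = 125/ 969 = 0.13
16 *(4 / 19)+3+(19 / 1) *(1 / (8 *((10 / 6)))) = 5923 / 760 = 7.79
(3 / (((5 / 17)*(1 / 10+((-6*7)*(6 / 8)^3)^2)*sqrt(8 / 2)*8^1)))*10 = 32640 / 1607957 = 0.02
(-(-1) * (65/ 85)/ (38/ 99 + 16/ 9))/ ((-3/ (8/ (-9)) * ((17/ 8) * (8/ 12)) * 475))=2288/ 14688425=0.00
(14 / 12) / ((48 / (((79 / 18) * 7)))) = 3871 / 5184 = 0.75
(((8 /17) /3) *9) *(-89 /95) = -2136 /1615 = -1.32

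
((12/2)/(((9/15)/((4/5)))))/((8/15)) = 15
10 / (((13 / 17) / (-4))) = -680 / 13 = -52.31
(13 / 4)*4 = 13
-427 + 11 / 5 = -2124 / 5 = -424.80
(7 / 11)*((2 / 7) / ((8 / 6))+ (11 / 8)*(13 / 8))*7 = 10.91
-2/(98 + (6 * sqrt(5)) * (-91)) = 1/7556 + 39 * sqrt(5)/52892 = 0.00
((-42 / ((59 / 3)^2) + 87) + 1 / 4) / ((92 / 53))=64307921 / 1281008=50.20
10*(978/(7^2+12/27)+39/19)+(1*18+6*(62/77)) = 31400100/130207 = 241.16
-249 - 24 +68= -205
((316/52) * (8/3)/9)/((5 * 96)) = 79/21060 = 0.00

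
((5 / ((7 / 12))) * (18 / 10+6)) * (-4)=-1872 / 7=-267.43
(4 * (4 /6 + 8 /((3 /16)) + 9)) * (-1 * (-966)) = 202216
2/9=0.22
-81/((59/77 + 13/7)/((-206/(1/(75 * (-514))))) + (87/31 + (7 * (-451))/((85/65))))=13051125514350/388532009566373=0.03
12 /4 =3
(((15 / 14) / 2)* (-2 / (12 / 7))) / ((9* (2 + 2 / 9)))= -1 / 32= -0.03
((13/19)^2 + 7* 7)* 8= 142864/361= 395.75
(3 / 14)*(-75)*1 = -225 / 14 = -16.07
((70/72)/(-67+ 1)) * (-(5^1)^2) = 875/2376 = 0.37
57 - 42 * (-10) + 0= 477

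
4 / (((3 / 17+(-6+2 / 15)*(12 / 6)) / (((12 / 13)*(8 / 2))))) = -48960 / 38311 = -1.28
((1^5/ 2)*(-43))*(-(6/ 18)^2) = 43/ 18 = 2.39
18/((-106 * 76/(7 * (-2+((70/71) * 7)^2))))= -7245567/10152574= -0.71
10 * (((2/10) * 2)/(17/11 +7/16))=704/349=2.02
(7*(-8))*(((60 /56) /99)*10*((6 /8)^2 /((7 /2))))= -75 /77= -0.97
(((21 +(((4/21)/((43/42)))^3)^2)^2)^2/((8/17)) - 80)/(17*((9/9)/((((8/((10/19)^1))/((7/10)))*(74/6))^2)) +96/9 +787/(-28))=-438236271074896905187539330355006313129310229367913384/18497170039659002011587466776111651851329561895923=-23692.07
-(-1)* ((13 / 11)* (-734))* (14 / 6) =-66794 / 33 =-2024.06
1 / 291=0.00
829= 829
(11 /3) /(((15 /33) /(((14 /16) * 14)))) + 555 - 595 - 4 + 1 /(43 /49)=144367 /2580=55.96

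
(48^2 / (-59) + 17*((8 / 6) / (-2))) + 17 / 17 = -8741 / 177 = -49.38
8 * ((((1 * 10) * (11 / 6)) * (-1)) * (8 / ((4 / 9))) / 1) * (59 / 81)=-51920 / 27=-1922.96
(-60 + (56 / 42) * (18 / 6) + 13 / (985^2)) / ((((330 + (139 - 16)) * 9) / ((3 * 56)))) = -3042624872 / 1318535775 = -2.31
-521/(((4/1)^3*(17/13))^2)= -0.07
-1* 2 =-2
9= 9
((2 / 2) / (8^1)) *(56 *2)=14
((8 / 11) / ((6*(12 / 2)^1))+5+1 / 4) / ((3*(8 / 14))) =14609 / 4752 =3.07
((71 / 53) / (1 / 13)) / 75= 923 / 3975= 0.23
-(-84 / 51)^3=21952 / 4913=4.47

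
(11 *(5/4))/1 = 55/4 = 13.75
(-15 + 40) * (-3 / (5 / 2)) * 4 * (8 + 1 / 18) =-2900 / 3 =-966.67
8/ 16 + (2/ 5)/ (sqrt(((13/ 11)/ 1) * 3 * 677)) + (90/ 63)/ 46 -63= -20115/ 322 + 2 * sqrt(290433)/ 132015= -62.46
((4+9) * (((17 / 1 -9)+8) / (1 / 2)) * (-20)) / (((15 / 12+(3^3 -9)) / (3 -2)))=-33280 / 77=-432.21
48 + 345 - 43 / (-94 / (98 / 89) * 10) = 16441297 / 41830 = 393.05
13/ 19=0.68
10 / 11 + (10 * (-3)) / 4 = -145 / 22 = -6.59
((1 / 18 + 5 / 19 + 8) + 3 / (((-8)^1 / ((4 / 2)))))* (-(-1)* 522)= 150133 / 38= 3950.87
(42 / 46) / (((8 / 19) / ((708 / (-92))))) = -70623 / 4232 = -16.69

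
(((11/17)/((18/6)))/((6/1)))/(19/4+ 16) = 22/12699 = 0.00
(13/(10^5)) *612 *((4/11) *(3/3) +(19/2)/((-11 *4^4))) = 4035681/140800000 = 0.03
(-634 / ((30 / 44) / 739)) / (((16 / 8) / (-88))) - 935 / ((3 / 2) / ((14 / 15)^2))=4081725208 / 135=30235001.54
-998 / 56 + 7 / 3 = -1301 / 84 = -15.49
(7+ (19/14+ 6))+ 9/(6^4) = 14479/1008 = 14.36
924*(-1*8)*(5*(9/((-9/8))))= 295680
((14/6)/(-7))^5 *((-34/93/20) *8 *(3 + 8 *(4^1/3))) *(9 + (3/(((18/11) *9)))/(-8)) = 2702269/36610380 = 0.07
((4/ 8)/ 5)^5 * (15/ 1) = 0.00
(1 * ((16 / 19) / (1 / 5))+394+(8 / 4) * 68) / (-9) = -10150 / 171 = -59.36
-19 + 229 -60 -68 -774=-692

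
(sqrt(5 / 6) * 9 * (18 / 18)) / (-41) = -3 * sqrt(30) / 82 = -0.20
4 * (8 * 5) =160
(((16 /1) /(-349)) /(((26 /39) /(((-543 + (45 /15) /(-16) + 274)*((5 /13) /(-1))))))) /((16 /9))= -581445 /145184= -4.00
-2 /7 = -0.29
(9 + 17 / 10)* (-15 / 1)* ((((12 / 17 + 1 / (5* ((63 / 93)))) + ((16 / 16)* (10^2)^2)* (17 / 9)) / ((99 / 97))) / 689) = -1049891491819 / 243513270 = -4311.43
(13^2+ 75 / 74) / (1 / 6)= 37743 / 37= 1020.08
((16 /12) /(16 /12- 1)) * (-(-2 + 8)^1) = -24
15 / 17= 0.88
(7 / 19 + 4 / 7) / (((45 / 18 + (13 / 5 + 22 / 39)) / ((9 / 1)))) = 1.49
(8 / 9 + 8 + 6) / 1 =134 / 9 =14.89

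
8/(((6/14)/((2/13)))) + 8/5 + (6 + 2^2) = 2822/195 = 14.47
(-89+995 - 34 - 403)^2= 219961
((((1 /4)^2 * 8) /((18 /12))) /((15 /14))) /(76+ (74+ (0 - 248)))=-1 /315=-0.00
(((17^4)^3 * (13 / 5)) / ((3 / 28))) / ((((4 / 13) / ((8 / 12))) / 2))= 2756968426571229052 / 45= 61265965034916201.16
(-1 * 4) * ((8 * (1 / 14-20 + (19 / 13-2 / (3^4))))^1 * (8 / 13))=364.14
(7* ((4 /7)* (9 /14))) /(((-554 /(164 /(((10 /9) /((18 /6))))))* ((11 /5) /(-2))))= 39852 /21329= 1.87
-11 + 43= 32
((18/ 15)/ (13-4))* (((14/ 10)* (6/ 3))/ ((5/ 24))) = 224/ 125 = 1.79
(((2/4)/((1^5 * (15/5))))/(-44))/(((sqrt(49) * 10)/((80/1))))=-1/231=-0.00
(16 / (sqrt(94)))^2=128 / 47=2.72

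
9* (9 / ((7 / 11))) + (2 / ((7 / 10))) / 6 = 2683 / 21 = 127.76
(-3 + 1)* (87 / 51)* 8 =-27.29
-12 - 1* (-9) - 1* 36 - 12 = -51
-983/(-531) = 983/531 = 1.85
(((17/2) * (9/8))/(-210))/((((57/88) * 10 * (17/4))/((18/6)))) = -33/6650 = -0.00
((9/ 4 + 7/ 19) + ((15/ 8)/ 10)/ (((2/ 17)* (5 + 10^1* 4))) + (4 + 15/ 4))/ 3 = 94883/ 27360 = 3.47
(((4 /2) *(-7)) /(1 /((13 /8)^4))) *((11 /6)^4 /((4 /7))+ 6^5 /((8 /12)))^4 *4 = -2690688345593590524939325028387647447 /369768517790072832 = -7276683157545510709.58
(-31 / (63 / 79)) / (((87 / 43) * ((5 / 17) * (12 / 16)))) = -7160876 / 82215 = -87.10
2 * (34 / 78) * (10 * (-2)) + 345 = 12775 / 39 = 327.56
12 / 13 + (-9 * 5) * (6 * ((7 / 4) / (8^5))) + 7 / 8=1519619 / 851968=1.78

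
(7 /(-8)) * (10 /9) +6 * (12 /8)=289 /36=8.03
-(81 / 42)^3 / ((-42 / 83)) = 544563 / 38416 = 14.18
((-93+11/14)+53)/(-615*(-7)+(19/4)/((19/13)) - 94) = -122/13111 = -0.01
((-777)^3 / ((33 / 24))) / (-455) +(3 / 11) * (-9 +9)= 536111352 / 715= 749806.09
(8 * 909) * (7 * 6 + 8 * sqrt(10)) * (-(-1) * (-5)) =-2446963.33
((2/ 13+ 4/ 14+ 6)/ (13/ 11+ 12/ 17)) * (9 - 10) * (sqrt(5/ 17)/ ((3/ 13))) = -6446 * sqrt(85)/ 7413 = -8.02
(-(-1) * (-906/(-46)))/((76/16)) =1812/437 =4.15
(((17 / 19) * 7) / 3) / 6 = 119 / 342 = 0.35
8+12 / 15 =44 / 5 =8.80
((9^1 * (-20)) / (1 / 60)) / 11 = -10800 / 11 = -981.82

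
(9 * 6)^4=8503056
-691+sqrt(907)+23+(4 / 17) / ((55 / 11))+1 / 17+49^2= sqrt(907)+147314 / 85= 1763.22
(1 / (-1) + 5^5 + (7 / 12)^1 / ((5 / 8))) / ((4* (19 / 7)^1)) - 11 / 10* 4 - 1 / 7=1130287 / 3990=283.28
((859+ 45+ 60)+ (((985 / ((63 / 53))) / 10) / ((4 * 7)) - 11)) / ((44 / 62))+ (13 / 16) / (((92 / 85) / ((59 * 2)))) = 5125624195 / 3570336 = 1435.61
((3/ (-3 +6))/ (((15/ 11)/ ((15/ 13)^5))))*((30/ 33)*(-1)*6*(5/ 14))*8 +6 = -45155694/ 2599051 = -17.37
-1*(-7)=7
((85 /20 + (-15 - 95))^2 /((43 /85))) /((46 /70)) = 532313775 /15824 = 33639.65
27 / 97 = 0.28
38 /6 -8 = -5 /3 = -1.67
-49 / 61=-0.80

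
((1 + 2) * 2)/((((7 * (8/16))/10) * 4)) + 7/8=289/56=5.16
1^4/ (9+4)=1/ 13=0.08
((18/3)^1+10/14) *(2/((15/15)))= 94/7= 13.43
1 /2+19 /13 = 51 /26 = 1.96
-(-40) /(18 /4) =80 /9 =8.89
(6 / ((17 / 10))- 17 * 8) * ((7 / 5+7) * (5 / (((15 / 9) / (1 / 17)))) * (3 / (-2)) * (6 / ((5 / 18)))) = 6362.33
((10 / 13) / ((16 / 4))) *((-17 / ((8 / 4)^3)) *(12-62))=2125 / 104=20.43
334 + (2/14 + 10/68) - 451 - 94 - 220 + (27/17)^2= -1732447/4046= -428.19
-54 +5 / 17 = -913 / 17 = -53.71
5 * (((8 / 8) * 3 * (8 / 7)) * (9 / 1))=1080 / 7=154.29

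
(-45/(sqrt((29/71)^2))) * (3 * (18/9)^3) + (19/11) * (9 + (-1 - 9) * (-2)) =-827501/319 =-2594.05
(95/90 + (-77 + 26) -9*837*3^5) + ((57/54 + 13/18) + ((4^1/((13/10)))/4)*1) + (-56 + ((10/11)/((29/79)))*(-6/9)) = -45549587573/24882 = -1830624.05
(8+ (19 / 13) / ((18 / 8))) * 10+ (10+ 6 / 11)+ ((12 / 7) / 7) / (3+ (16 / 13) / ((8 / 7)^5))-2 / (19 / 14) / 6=1020059830486 / 10530953433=96.86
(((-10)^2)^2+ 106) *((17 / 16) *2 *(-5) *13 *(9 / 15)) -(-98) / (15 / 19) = -50244637 / 60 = -837410.62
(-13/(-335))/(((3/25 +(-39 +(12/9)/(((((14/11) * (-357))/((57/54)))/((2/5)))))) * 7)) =-626535/4394251682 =-0.00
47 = 47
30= 30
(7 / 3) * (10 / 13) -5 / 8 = 365 / 312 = 1.17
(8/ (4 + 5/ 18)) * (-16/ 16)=-144/ 77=-1.87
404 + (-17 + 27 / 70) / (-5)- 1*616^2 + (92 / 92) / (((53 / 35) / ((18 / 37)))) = -260159839057 / 686350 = -379048.36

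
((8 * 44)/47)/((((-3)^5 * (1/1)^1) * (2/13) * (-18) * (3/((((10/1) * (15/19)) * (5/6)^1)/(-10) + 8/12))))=572/17576919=0.00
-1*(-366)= 366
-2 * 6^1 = -12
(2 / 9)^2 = 0.05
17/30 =0.57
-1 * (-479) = 479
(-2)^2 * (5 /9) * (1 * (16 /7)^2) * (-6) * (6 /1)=-20480 /49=-417.96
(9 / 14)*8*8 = 288 / 7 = 41.14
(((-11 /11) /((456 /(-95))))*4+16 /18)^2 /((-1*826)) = -961 /267624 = -0.00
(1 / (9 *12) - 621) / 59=-67067 / 6372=-10.53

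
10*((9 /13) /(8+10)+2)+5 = 330 /13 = 25.38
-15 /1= -15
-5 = -5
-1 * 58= -58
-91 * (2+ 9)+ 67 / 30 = -29963 / 30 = -998.77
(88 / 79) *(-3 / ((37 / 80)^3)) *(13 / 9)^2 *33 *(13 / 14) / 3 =-544434176000 / 756299943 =-719.87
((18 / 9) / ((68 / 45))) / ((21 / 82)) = 615 / 119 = 5.17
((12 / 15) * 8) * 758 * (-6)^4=31435776 / 5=6287155.20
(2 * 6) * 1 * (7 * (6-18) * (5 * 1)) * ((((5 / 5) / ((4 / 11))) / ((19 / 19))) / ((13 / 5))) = -69300 / 13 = -5330.77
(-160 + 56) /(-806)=0.13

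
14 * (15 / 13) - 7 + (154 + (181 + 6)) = 4552 / 13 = 350.15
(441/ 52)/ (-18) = -49/ 104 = -0.47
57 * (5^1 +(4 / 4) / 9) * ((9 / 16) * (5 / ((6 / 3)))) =6555 / 16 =409.69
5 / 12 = 0.42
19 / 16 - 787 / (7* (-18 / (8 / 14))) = 33563 / 7056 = 4.76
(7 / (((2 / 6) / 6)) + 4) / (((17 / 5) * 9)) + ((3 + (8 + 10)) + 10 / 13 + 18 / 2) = 35.02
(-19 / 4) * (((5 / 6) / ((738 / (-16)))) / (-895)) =-19 / 198153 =-0.00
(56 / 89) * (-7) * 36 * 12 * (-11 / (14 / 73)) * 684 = 6643752192 / 89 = 74648901.03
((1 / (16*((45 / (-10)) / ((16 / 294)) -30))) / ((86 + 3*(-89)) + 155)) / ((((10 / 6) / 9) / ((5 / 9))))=1 / 15626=0.00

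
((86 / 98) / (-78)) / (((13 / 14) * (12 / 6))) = -43 / 7098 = -0.01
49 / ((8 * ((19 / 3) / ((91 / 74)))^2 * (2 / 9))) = 32867289 / 31629376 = 1.04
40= 40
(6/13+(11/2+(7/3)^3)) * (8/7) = 52412/2457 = 21.33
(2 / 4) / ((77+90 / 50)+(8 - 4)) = 5 / 828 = 0.01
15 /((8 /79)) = 1185 /8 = 148.12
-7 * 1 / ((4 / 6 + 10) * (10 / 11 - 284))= 77 / 33216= 0.00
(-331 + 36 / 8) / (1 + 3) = -653 / 8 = -81.62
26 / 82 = 13 / 41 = 0.32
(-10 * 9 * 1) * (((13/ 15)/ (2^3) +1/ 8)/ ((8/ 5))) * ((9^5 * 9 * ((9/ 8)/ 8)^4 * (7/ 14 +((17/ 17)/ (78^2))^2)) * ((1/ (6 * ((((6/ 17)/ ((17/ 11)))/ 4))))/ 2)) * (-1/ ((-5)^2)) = 537233569527284469/ 6746770851758080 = 79.63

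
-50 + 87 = 37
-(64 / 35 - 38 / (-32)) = -1689 / 560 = -3.02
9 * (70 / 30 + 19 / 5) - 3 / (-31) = 8571 / 155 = 55.30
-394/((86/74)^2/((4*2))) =-4315088/1849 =-2333.74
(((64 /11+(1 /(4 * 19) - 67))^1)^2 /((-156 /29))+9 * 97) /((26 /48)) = 19346458147 /59056712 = 327.59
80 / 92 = 20 / 23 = 0.87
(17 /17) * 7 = 7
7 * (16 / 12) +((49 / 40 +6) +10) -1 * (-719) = 89467 / 120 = 745.56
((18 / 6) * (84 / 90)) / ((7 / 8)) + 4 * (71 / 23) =1788 / 115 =15.55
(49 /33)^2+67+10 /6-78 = -7763 /1089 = -7.13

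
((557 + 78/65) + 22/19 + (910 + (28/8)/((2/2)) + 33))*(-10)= -286113/19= -15058.58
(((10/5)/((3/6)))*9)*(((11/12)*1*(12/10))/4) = 99/10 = 9.90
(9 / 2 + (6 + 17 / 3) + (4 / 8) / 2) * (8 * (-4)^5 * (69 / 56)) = -165705.14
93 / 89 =1.04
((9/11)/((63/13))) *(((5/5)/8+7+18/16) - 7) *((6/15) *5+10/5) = 0.84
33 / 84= 11 / 28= 0.39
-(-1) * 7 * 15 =105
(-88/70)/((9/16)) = -704/315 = -2.23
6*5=30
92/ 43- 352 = -15044/ 43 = -349.86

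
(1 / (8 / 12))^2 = 9 / 4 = 2.25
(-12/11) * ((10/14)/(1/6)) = -360/77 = -4.68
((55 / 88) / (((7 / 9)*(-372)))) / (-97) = 15 / 673568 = 0.00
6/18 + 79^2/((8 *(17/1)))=18859/408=46.22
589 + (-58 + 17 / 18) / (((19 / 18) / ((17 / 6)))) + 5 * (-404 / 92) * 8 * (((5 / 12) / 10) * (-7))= 1277131 / 2622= 487.08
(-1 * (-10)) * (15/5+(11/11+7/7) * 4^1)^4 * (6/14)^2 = 1317690/49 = 26891.63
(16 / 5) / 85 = 16 / 425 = 0.04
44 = 44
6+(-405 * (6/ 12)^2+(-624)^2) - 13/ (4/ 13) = 778477/ 2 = 389238.50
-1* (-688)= 688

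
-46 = -46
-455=-455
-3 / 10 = -0.30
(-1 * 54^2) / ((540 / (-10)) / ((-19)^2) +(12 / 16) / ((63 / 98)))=-6316056 / 2203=-2867.02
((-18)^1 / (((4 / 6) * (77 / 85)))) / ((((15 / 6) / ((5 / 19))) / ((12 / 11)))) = -55080 / 16093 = -3.42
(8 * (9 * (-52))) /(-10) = 1872 /5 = 374.40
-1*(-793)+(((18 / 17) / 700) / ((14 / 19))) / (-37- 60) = 793.00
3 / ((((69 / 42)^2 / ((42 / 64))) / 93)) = 287091 / 4232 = 67.84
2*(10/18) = 10/9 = 1.11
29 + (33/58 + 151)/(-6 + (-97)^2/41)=15772597/531454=29.68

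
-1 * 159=-159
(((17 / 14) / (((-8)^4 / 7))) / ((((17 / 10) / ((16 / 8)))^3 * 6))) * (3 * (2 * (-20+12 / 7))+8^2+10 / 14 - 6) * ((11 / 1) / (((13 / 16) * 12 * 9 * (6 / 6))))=-1375 / 381888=-0.00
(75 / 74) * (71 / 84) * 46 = 40825 / 1036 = 39.41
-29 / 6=-4.83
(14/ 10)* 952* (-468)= -3118752/ 5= -623750.40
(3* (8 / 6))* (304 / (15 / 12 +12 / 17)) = 4352 / 7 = 621.71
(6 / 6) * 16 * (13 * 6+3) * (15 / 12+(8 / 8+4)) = 8100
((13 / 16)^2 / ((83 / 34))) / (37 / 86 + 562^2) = 0.00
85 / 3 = 28.33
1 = 1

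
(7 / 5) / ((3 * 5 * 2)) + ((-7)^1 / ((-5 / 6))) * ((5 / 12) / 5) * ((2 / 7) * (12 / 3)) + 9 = 1477 / 150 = 9.85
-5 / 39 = -0.13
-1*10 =-10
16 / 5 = 3.20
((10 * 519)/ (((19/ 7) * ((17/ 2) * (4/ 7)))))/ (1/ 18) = 2288790/ 323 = 7086.04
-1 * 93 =-93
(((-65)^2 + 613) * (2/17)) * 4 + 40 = 39384/17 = 2316.71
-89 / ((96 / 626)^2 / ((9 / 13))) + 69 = -2550.96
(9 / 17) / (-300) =-3 / 1700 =-0.00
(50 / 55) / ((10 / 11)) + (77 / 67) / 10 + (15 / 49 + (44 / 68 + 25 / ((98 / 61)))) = 4919553 / 279055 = 17.63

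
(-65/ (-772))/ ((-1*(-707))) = 65/ 545804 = 0.00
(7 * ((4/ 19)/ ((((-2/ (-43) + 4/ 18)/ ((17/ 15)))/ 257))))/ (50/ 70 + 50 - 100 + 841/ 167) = -4611946983/ 127768160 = -36.10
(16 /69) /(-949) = -16 /65481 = -0.00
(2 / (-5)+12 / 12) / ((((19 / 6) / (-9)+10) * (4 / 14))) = 567 / 2605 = 0.22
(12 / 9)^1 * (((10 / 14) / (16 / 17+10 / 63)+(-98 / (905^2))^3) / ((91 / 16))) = 13449399335073003326368 / 88342445461088180578125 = 0.15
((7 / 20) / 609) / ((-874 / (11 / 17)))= -11 / 25852920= -0.00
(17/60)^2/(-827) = -289/2977200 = -0.00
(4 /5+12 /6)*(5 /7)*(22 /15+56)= 1724 /15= 114.93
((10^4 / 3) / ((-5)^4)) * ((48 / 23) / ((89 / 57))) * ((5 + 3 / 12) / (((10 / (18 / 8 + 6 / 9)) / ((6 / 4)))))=16.37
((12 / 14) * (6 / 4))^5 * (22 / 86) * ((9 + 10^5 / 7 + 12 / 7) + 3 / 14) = 130007179467 / 10117814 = 12849.33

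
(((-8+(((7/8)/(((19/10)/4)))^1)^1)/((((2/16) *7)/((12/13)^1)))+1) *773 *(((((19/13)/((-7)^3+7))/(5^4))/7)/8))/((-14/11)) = -6215693/14982240000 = -0.00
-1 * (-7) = 7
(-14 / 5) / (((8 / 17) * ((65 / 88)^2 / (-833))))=191909872 / 21125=9084.49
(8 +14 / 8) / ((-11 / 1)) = -39 / 44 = -0.89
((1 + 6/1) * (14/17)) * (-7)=-686/17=-40.35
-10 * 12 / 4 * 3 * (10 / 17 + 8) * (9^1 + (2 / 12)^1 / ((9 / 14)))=-365000 / 51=-7156.86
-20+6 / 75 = -498 / 25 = -19.92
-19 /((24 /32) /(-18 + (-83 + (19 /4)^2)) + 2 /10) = -23845 /239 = -99.77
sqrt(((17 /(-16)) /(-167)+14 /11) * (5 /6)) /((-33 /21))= -35 * sqrt(82874418) /484968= -0.66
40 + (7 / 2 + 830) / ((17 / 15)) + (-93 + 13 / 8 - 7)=92081 / 136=677.07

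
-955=-955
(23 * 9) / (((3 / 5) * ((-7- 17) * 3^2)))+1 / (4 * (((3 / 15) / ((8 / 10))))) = -43 / 72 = -0.60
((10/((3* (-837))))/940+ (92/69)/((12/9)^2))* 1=354049/472068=0.75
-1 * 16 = -16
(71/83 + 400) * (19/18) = 632149/1494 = 423.13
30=30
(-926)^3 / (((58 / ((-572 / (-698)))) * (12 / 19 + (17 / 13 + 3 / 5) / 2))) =-7076195.82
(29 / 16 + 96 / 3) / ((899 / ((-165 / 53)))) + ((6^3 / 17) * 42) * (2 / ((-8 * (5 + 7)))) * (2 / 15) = -103643877 / 64799920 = -1.60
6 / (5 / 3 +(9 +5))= 18 / 47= 0.38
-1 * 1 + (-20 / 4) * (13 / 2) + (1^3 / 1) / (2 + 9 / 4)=-33.26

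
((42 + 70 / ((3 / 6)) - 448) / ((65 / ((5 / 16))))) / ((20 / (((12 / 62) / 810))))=-133 / 8704800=-0.00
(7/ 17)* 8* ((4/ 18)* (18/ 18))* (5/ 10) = 56/ 153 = 0.37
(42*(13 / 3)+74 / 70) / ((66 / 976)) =3126616 / 1155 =2707.03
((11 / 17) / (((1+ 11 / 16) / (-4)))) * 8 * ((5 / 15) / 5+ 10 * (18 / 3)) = -298496 / 405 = -737.03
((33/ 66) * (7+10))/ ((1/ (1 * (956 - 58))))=7633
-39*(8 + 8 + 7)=-897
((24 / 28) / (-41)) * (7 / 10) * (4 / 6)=-0.01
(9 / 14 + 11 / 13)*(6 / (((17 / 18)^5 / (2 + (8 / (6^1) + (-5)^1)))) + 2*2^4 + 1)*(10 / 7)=37885259355 / 904448909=41.89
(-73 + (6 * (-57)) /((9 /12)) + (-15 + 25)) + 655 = 136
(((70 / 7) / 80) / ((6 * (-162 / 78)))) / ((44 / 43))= -0.01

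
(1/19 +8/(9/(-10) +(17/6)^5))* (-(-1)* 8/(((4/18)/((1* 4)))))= 1868263632/134221567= 13.92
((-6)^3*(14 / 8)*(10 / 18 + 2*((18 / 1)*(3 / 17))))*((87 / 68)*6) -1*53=-5808734 / 289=-20099.43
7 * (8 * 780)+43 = 43723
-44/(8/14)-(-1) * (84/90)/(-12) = -6937/90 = -77.08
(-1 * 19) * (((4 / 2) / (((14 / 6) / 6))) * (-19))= 12996 / 7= 1856.57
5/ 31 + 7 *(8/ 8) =222/ 31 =7.16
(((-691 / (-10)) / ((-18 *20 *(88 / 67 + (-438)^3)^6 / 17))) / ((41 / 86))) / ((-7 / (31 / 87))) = 1416465282247210919 / 1431055308436374810987739299869190354966601978315073675739738931200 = 0.00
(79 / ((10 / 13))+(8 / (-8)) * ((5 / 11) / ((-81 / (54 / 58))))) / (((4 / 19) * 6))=18674891 / 229680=81.31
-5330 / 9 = -592.22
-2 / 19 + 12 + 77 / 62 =15475 / 1178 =13.14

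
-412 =-412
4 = 4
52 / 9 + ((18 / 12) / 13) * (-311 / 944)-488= -482.26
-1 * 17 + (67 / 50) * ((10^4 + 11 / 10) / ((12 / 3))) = 6666737 / 2000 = 3333.37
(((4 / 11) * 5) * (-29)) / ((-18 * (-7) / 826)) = -34220 / 99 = -345.66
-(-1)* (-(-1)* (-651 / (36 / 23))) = -4991 / 12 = -415.92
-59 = -59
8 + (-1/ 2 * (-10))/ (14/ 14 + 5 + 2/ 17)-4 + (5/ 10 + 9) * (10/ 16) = 2237/ 208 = 10.75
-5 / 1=-5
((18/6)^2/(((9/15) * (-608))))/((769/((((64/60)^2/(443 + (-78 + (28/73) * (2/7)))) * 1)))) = -584/5841404745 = -0.00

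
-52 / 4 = -13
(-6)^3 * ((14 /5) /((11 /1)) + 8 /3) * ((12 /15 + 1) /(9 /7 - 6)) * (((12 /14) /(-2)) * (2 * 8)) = -4997376 /3025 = -1652.03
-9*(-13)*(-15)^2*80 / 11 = 2106000 / 11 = 191454.55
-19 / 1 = -19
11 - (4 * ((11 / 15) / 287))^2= 203861339 / 18533025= 11.00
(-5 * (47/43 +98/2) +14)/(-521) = 10168/22403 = 0.45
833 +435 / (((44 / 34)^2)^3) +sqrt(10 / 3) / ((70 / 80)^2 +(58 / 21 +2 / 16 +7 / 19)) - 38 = 8512 * sqrt(30) / 102679 +100636866195 / 113379904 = 888.06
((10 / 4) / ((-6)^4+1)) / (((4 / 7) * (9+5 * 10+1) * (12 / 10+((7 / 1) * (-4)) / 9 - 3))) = -105 / 9172384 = -0.00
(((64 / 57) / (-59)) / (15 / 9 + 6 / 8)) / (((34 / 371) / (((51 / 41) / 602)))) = -10176 / 57313367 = -0.00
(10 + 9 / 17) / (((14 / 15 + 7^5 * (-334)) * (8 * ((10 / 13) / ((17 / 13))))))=-0.00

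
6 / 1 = 6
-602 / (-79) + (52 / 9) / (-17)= 87998 / 12087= 7.28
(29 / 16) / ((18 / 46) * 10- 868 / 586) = 195431 / 262208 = 0.75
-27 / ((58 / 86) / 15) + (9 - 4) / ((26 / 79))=-441335 / 754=-585.32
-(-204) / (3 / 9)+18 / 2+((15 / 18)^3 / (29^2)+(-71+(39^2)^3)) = 639201016559141 / 181656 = 3518744311.00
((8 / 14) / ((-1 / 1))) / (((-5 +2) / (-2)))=-8 / 21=-0.38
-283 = -283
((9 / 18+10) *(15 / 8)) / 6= 105 / 32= 3.28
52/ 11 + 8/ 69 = 3676/ 759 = 4.84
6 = 6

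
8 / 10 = 4 / 5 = 0.80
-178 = -178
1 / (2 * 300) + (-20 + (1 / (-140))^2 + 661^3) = 16981719946901 / 58800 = 288804761.00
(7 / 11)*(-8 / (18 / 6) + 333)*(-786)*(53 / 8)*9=-433472319 / 44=-9851643.61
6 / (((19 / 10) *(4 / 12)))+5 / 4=815 / 76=10.72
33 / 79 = 0.42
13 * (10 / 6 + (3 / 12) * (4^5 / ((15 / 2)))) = 465.40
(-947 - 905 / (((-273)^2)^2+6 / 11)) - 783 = -105703502154565 / 61100290257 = -1730.00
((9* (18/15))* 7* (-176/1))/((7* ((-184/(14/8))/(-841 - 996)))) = -3819123/115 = -33209.77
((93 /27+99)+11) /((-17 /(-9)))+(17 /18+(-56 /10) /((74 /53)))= 3226343 /56610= 56.99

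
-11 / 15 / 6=-11 / 90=-0.12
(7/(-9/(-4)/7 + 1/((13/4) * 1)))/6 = 1274/687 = 1.85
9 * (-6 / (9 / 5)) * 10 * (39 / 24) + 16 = -943 / 2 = -471.50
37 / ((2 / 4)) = 74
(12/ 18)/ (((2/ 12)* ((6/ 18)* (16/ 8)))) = 6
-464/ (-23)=464/ 23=20.17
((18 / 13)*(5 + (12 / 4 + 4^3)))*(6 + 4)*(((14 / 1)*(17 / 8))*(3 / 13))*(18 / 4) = 5205060 / 169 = 30799.17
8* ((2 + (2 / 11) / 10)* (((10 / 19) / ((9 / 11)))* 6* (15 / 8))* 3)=6660 / 19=350.53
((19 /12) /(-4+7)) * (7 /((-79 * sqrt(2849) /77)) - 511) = -269.76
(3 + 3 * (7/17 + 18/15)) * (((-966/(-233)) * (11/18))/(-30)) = -65527/99025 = -0.66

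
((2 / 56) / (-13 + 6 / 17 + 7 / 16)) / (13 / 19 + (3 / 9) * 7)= -0.00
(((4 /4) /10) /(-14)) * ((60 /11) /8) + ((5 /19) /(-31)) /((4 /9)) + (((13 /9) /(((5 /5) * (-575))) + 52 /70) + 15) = 29509288433 /1877614200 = 15.72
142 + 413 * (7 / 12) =4595 / 12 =382.92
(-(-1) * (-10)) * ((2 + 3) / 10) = -5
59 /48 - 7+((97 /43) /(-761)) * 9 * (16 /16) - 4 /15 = -6.06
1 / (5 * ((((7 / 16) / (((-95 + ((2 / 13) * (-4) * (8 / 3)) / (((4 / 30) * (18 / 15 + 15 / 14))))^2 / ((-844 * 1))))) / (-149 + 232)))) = -2860726420540 / 6310466253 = -453.33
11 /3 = 3.67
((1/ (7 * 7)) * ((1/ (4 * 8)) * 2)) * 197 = 197/ 784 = 0.25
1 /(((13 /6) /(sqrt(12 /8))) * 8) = 0.07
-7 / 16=-0.44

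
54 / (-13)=-54 / 13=-4.15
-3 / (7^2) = -3 / 49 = -0.06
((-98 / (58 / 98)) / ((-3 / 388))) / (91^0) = 1863176 / 87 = 21415.82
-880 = -880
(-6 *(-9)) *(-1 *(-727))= 39258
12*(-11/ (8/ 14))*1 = -231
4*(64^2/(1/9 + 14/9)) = 49152/5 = 9830.40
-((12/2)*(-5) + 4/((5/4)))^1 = 134/5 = 26.80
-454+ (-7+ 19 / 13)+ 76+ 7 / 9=-44783 / 117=-382.76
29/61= 0.48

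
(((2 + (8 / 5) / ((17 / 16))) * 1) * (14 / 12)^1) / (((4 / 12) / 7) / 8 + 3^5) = 58408 / 3470125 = 0.02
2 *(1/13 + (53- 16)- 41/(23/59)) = -40722/299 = -136.19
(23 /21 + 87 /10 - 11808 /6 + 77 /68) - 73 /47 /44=-3612214127 /1845690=-1957.11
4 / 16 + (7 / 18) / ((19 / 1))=185 / 684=0.27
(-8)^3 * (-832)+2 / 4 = 851969 / 2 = 425984.50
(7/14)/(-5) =-1/10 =-0.10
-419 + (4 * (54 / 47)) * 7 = -18181 / 47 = -386.83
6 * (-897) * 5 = -26910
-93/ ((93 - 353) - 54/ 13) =1209/ 3434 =0.35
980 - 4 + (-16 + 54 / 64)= 30747 / 32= 960.84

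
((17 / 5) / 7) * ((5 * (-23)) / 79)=-0.71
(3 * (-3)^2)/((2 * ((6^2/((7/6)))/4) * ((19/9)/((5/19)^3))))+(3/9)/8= 177571/3127704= 0.06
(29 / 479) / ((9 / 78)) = 754 / 1437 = 0.52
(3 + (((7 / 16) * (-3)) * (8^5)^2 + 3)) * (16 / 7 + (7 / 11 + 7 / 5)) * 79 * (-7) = 185259118556928 / 55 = 3368347610125.96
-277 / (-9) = 277 / 9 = 30.78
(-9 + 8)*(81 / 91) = -81 / 91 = -0.89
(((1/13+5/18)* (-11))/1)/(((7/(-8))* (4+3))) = 3652/5733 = 0.64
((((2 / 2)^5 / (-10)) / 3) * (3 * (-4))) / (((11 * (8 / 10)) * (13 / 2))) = 1 / 143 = 0.01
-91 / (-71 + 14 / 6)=273 / 206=1.33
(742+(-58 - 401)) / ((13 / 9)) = 2547 / 13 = 195.92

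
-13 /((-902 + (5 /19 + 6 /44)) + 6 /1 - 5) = 5434 /376451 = 0.01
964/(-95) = -964/95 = -10.15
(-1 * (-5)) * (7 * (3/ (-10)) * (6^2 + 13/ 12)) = -3115/ 8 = -389.38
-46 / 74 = -23 / 37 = -0.62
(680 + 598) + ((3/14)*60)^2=1443.31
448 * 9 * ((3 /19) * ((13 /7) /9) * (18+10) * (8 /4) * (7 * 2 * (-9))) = -17611776 /19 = -926935.58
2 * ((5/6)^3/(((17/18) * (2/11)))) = 1375/204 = 6.74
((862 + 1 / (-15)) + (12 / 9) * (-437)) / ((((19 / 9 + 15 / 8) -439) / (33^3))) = -23070.54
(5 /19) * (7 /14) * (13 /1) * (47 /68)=3055 /2584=1.18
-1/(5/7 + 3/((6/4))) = -7/19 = -0.37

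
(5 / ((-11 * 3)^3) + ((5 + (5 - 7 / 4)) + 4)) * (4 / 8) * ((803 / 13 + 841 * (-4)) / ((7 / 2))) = -75593375597 / 13081068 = -5778.84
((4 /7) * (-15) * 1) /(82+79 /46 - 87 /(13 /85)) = 35880 /2030749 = 0.02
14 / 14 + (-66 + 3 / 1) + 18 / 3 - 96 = -152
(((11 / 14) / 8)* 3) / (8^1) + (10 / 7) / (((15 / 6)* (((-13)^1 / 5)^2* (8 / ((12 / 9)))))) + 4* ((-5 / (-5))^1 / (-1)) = -1793957 / 454272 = -3.95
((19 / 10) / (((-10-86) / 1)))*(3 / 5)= -19 / 1600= -0.01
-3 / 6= -0.50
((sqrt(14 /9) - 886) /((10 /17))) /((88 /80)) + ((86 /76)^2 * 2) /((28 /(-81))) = -306140851 /222376 + 17 * sqrt(14) /33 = -1374.75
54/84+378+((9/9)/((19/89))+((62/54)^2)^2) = 54434038151/141363306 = 385.06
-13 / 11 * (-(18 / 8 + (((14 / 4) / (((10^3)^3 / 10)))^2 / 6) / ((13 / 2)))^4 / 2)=151784864010000008475735996000000177483360600000001651791960000000005764801 / 10022538240000000000000000000000000000000000000000000000000000000000000000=15.14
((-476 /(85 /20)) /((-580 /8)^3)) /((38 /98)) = 43904 /57923875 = 0.00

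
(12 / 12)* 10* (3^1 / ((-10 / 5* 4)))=-15 / 4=-3.75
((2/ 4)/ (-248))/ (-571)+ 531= 531.00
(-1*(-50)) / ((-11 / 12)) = -600 / 11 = -54.55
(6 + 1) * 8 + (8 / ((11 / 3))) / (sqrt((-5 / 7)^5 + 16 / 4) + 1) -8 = 147 * sqrt(448721) / 65032 + 3071115 / 65032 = 48.74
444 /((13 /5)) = 2220 /13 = 170.77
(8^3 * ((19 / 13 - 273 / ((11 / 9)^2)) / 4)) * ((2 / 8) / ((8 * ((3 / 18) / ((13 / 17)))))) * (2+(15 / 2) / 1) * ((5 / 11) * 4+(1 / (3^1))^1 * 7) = -2969190040 / 22627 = -131223.32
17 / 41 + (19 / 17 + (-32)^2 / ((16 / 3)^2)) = 37.53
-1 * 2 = -2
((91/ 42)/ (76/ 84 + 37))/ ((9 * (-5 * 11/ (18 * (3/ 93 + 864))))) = -44317/ 24676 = -1.80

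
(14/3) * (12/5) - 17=-29/5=-5.80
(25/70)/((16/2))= 5/112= 0.04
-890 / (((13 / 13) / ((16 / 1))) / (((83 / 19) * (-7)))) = 8273440 / 19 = 435444.21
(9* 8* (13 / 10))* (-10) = -936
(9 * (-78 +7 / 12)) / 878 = -2787 / 3512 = -0.79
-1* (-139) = 139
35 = 35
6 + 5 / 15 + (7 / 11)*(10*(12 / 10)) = 461 / 33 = 13.97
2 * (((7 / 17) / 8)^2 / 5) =49 / 46240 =0.00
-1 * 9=-9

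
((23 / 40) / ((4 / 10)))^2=529 / 256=2.07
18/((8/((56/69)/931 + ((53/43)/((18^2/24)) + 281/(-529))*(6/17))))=-35730455/102861934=-0.35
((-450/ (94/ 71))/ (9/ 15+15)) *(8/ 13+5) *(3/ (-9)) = 647875/ 15886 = 40.78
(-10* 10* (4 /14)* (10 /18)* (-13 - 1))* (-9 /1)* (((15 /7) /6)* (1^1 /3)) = -238.10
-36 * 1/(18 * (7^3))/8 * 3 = -3/1372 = -0.00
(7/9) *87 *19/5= 3857/15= 257.13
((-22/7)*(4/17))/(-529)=88/62951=0.00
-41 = -41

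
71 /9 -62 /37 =2069 /333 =6.21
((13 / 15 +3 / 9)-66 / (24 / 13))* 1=-34.55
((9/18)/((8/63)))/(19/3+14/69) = 4347/7216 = 0.60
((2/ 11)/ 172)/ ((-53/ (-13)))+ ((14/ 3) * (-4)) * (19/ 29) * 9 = -160040119/ 1454002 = -110.07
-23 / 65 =-0.35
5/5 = 1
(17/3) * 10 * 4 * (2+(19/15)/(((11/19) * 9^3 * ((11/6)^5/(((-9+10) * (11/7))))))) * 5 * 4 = 276008415040/30438639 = 9067.70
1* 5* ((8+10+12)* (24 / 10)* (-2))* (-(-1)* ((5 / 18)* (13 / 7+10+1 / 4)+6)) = -47190 / 7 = -6741.43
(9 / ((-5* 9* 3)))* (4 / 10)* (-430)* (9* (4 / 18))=344 / 15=22.93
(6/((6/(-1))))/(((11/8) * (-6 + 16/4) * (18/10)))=20/99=0.20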